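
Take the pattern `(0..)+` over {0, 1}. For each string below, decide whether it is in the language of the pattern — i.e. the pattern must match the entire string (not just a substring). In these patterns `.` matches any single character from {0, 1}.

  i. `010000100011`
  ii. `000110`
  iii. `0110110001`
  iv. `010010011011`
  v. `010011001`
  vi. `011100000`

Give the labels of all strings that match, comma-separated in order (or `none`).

iv, v

i → no match
ii → no match
iii → no match
iv → match
v → match
vi → no match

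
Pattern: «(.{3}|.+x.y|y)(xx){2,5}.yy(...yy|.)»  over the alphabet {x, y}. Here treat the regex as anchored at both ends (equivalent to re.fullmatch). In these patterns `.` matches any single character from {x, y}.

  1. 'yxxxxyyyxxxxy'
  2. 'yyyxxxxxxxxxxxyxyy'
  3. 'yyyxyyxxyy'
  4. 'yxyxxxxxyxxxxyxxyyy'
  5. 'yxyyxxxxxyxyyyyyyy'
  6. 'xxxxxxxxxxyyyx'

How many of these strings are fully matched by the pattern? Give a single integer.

0

1 → no match
2 → no match
3 → no match
4 → no match
5 → no match
6 → no match
Total matched: 0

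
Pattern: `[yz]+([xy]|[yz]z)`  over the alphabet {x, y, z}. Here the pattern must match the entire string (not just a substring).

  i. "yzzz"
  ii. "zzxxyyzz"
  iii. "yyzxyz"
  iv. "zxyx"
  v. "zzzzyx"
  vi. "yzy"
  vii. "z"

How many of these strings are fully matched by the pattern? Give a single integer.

3

i → match
ii → no match
iii → no match
iv → no match
v → match
vi → match
vii → no match
Total matched: 3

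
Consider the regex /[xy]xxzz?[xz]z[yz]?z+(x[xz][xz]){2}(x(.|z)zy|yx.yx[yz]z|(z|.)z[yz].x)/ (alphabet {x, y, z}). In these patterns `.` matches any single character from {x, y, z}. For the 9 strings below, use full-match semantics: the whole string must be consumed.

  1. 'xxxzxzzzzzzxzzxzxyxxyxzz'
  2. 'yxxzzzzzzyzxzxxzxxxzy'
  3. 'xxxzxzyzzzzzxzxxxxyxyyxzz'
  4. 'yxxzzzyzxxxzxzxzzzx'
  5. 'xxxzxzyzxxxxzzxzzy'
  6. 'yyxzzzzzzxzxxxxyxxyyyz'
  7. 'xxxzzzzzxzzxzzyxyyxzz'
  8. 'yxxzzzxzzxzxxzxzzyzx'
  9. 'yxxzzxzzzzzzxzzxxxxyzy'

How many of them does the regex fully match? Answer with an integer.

1 → match
2 → no match
3 → match
4 → no match
5 → match
6 → no match
7 → match
8 → no match
9 → match
Total matched: 5

5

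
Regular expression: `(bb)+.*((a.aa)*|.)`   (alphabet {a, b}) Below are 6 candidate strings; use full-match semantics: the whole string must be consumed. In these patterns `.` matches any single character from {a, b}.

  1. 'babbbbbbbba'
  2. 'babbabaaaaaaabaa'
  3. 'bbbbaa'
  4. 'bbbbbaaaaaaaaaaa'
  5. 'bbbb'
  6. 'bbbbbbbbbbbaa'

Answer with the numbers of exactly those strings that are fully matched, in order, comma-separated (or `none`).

1 → no match — must start with 'bb'
2 → no match — must start with 'bb'
3 → match
4 → match
5 → match
6 → match

3, 4, 5, 6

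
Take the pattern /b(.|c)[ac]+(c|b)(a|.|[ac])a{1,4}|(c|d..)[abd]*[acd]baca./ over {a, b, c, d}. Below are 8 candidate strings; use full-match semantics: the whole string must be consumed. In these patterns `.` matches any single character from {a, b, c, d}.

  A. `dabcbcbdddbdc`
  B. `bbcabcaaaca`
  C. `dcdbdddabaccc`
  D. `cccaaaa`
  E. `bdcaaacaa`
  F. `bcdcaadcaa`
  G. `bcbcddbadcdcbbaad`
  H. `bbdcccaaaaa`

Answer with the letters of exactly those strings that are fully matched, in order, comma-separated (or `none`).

A → no match
B → no match
C → no match
D → no match
E → match
F → no match
G → no match
H → no match

E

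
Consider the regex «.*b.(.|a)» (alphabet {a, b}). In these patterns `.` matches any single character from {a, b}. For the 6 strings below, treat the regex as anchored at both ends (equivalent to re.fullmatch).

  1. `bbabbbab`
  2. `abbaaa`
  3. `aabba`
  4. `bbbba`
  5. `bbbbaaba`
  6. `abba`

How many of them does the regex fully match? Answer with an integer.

1 → match
2 → no match
3 → match
4 → match
5 → no match
6 → match
Total matched: 4

4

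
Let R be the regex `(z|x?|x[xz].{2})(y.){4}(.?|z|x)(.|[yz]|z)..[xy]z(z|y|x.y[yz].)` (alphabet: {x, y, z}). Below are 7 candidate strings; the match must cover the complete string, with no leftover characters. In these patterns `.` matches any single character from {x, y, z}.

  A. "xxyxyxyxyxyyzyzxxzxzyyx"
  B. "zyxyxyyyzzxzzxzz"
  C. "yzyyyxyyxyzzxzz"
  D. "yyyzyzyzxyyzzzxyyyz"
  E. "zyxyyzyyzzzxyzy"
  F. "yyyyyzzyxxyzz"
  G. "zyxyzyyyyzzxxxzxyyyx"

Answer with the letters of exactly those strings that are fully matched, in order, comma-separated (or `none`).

A, B, C, G

A → match
B → match
C → match
D → no match
E → no match
F → no match
G → match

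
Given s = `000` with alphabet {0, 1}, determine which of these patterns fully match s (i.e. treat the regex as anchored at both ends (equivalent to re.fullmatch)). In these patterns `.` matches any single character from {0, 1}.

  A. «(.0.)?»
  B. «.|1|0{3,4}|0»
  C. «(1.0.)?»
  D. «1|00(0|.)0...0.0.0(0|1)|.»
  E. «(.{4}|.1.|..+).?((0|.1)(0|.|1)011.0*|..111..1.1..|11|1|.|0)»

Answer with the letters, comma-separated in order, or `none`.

A, B, E

A → match
B → match
C → no match
D → no match
E → match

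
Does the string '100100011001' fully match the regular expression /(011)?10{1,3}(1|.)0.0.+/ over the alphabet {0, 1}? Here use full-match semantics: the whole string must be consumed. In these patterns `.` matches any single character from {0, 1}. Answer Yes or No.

Yes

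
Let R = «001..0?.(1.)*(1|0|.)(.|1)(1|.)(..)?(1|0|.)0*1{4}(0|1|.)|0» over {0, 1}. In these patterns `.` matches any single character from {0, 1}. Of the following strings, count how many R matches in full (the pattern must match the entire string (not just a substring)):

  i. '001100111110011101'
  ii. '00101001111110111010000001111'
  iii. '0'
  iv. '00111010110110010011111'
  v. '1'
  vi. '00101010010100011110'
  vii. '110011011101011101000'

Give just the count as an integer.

i → no match
ii → no match
iii → match
iv → match
v → no match
vi → match
vii → no match
Total matched: 3

3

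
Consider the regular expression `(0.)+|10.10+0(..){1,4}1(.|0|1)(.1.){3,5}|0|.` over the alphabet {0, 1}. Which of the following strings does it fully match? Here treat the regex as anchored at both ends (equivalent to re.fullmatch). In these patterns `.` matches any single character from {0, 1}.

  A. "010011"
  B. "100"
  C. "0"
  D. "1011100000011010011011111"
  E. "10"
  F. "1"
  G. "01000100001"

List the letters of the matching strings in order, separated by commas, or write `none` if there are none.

C, F

A → no match
B → no match
C → match
D → no match
E → no match
F → match
G → no match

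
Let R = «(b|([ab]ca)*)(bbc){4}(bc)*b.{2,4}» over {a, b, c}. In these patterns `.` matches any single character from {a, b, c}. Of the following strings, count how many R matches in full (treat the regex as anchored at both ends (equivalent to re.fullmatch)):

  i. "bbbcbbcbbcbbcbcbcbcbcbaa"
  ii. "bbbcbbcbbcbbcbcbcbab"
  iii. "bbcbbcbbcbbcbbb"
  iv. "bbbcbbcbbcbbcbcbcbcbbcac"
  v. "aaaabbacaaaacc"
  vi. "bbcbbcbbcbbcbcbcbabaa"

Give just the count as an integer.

i → match
ii → match
iii → match
iv → match
v → no match
vi → match
Total matched: 5

5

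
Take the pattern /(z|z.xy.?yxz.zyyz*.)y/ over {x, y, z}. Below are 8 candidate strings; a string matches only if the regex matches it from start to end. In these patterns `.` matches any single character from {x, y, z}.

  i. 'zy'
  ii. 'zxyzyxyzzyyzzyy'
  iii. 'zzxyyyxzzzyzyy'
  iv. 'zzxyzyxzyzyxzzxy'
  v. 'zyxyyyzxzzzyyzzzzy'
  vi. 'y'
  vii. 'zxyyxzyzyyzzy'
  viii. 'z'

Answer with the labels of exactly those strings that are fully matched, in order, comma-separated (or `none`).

i → match
ii → no match
iii → no match
iv → no match
v → no match
vi → no match — must start with 'z'
vii → no match
viii → no match — must end with 'y'

i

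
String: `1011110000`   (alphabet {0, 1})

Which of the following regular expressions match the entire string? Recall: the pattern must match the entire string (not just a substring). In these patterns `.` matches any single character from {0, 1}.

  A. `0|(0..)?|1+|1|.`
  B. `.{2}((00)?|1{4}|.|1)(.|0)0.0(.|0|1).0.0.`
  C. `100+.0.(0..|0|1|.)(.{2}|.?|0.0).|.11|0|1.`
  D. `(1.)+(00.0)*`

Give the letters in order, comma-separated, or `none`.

D

A → no match
B → no match
C → no match
D → match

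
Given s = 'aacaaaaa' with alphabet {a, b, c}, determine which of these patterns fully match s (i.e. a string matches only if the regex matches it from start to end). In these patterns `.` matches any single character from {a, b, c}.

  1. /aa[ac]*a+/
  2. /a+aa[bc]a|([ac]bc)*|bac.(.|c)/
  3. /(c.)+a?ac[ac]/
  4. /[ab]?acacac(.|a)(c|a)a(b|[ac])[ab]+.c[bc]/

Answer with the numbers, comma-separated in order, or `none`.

1 → match
2 → no match
3 → no match — must start with 'c'
4 → no match

1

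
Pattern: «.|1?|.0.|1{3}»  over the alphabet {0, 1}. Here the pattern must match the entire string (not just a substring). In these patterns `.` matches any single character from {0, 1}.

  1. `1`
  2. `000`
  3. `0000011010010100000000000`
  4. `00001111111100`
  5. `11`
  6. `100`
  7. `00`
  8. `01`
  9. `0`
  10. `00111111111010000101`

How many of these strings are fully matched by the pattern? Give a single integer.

4

1 → match
2 → match
3 → no match
4 → no match
5 → no match
6 → match
7 → no match
8 → no match
9 → match
10 → no match
Total matched: 4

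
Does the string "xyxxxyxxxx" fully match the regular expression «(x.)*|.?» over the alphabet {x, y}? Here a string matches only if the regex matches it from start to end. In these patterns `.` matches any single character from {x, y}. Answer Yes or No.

Yes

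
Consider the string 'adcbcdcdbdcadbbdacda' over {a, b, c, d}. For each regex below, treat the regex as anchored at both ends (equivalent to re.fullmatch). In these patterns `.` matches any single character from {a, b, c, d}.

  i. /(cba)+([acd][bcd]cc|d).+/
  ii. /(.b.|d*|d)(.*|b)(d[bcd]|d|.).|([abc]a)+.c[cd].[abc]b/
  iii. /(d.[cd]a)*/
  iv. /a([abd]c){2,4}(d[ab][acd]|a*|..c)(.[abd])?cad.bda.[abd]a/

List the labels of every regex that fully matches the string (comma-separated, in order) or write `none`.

ii, iv

i → no match — must start with 'cba'
ii → match
iii → no match
iv → match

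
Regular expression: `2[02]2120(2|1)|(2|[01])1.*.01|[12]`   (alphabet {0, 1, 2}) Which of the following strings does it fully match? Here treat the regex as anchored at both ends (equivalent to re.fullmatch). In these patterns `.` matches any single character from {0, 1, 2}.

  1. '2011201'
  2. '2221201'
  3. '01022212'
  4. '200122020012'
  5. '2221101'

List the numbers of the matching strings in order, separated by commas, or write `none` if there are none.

1 → no match
2 → match
3 → no match
4 → no match
5 → no match

2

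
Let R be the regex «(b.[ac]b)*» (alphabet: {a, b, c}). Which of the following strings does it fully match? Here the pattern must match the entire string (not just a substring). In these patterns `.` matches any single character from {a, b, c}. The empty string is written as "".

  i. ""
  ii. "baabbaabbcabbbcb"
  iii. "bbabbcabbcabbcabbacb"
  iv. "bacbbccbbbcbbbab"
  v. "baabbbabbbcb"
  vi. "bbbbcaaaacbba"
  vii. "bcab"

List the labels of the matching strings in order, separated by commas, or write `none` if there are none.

i. "" → match
ii → match
iii → match
iv → match
v. "baabbbabbbcb" → match
vi → no match
vii. "bcab" → match

i, ii, iii, iv, v, vii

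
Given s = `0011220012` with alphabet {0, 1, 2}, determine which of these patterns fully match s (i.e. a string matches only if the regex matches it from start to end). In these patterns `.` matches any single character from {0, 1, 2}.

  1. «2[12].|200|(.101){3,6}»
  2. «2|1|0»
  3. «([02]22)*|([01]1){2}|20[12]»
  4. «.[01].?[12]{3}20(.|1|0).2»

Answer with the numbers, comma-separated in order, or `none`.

4

1 → no match
2 → no match
3 → no match
4 → match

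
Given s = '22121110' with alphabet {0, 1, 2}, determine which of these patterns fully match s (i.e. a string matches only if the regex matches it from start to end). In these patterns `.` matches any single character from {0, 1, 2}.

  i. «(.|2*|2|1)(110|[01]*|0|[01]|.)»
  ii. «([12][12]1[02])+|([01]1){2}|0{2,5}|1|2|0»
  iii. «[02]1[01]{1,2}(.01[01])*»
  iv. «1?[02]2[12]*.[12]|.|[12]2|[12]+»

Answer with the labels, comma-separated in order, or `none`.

ii

i → no match
ii → match
iii → no match
iv → no match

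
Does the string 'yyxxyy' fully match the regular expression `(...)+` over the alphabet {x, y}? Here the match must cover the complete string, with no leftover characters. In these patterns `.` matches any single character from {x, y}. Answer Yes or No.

Yes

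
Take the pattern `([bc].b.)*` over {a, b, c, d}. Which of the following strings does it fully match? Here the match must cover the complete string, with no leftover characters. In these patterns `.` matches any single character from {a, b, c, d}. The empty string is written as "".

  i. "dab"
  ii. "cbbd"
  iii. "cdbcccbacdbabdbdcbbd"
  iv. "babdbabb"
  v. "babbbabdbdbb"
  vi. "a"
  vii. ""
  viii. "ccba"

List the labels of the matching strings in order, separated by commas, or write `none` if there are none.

ii, iii, iv, v, vii, viii

i. "dab" → no match
ii. "cbbd" → match
iii → match
iv. "babdbabb" → match
v. "babbbabdbdbb" → match
vi. "a" → no match
vii. "" → match
viii. "ccba" → match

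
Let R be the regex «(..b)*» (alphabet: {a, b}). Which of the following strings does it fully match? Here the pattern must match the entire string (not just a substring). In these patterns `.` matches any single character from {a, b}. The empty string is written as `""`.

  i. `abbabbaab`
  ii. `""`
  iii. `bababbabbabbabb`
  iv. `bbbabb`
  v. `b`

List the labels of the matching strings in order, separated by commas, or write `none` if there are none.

i. `abbabbaab` → match
ii. `""` → match
iii → match
iv. `bbbabb` → match
v. `b` → no match

i, ii, iii, iv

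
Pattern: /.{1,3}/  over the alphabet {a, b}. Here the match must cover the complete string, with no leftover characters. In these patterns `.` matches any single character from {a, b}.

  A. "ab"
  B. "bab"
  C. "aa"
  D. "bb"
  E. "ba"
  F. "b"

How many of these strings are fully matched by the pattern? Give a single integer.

6

A → match
B → match
C → match
D → match
E → match
F → match
Total matched: 6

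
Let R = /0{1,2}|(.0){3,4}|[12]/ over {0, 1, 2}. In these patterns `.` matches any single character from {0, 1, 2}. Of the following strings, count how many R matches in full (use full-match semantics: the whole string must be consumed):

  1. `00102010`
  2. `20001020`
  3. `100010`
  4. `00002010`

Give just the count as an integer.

4

1 → match
2 → match
3 → match
4 → match
Total matched: 4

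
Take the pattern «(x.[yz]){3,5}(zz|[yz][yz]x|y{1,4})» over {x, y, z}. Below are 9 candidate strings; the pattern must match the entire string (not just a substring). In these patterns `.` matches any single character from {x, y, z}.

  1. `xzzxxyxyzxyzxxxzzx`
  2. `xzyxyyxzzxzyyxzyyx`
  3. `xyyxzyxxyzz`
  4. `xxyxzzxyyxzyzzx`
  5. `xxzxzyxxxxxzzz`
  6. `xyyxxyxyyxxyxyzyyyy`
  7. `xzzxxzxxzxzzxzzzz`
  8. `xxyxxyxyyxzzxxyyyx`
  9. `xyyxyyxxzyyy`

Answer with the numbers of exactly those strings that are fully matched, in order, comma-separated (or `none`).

3, 4, 6, 7, 8, 9

1 → no match
2 → no match
3 → match
4 → match
5 → no match
6 → match
7 → match
8 → match
9 → match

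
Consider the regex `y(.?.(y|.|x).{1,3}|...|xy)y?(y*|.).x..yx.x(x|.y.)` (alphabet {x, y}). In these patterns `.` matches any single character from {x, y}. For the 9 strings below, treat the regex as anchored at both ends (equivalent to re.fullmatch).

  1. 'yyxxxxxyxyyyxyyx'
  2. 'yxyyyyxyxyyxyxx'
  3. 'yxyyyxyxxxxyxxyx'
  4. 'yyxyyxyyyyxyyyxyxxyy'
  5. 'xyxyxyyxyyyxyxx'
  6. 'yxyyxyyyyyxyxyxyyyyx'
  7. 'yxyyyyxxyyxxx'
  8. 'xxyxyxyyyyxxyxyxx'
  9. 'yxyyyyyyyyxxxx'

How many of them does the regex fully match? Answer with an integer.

1

1 → no match
2 → no match
3 → no match
4 → match
5 → no match — must start with 'y'
6 → no match
7 → no match
8 → no match — must start with 'y'
9 → no match
Total matched: 1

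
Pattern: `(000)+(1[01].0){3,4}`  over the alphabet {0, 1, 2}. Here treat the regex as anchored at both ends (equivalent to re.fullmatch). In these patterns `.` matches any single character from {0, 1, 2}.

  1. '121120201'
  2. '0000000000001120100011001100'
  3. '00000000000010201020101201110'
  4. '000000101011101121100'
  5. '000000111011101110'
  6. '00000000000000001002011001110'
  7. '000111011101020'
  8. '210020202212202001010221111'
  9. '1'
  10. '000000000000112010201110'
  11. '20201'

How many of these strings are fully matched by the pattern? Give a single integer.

1 → no match — must start with '000'
2 → match
3 → no match
4 → no match
5 → match
6 → no match
7 → match
8 → no match — must start with '000'
9 → no match — must start with '000'
10 → match
11 → no match — must start with '000'
Total matched: 4

4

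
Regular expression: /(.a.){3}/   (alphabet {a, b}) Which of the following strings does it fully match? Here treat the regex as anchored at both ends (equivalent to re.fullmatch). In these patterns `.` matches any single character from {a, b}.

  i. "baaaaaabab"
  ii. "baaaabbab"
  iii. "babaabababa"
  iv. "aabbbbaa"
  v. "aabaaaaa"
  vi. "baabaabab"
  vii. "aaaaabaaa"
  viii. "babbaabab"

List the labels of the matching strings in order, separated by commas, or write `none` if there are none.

ii, vi, vii, viii

i. "baaaaaabab" → no match
ii. "baaaabbab" → match
iii. "babaabababa" → no match
iv. "aabbbbaa" → no match
v. "aabaaaaa" → no match
vi. "baabaabab" → match
vii. "aaaaabaaa" → match
viii. "babbaabab" → match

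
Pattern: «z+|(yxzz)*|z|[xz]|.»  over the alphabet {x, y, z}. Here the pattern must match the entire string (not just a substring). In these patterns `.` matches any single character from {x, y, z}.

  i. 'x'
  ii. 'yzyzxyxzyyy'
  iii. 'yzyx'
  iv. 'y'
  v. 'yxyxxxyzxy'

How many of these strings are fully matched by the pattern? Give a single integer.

2

i → match
ii → no match
iii → no match
iv → match
v → no match
Total matched: 2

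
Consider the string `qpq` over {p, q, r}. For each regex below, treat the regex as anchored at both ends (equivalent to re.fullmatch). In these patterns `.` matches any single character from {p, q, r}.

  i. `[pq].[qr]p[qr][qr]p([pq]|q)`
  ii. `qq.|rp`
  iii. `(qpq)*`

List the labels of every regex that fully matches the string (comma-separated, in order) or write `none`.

i → no match
ii → no match
iii → match

iii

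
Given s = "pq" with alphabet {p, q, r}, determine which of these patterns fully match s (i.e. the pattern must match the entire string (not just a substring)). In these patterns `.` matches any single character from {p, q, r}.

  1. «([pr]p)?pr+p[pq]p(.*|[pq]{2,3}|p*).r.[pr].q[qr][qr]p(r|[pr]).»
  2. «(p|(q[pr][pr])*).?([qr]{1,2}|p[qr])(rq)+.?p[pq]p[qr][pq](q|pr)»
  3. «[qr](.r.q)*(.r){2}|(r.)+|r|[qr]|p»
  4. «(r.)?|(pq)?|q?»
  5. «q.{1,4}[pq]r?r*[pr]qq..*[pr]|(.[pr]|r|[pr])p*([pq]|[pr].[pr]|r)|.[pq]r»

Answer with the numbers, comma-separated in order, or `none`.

1 → no match
2 → no match
3 → no match
4 → match
5 → match

4, 5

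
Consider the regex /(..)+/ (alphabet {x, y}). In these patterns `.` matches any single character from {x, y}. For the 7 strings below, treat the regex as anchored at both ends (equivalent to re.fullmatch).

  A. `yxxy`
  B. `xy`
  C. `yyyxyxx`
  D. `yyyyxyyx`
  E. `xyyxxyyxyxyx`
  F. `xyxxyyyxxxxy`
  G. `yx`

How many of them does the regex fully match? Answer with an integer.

6

A → match
B → match
C → no match
D → match
E → match
F → match
G → match
Total matched: 6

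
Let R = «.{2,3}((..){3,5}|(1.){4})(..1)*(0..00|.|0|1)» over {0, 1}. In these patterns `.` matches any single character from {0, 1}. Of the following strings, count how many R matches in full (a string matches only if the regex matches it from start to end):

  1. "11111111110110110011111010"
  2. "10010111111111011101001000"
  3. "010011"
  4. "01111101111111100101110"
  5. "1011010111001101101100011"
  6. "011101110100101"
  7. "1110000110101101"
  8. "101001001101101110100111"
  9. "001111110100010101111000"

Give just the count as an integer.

1

1 → match
2 → no match
3 → no match
4 → no match
5 → no match
6 → no match
7 → no match
8 → no match
9 → no match
Total matched: 1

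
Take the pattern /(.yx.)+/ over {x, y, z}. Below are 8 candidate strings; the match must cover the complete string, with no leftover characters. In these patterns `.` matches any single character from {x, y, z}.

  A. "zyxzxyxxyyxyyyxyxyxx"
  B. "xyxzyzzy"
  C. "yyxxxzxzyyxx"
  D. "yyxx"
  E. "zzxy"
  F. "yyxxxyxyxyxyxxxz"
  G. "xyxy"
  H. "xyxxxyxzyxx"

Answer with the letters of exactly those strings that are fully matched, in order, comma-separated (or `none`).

A, D, G

A → match
B → no match
C → no match
D → match
E → no match
F → no match
G → match
H → no match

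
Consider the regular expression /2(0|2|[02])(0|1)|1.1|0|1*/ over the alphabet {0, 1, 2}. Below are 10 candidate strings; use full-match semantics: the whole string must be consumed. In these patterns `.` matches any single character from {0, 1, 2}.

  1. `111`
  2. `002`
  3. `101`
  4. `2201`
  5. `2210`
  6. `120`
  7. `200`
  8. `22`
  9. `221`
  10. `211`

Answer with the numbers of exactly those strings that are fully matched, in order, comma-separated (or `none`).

1, 3, 7, 9

1 → match
2 → no match
3 → match
4 → no match
5 → no match
6 → no match
7 → match
8 → no match
9 → match
10 → no match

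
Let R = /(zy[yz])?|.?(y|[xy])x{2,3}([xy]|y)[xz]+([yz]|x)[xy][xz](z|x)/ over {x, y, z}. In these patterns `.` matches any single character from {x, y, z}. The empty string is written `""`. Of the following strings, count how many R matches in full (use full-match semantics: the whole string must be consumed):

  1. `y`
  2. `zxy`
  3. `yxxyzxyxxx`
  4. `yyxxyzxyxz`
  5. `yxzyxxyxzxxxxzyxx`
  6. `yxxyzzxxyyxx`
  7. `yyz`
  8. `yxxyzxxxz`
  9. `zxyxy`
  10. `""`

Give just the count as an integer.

5

1. `y` → no match
2. `zxy` → no match
3. `yxxyzxyxxx` → match
4. `yyxxyzxyxz` → match
5 → no match
6. `yxxyzzxxyyxx` → match
7. `yyz` → no match
8. `yxxyzxxxz` → match
9. `zxyxy` → no match
10. `""` → match
Total matched: 5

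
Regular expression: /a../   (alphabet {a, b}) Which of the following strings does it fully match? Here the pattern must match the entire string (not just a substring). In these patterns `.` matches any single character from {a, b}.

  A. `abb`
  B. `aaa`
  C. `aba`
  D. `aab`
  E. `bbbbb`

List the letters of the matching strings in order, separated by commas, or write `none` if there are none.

A → match
B → match
C → match
D → match
E → no match — must start with `a`

A, B, C, D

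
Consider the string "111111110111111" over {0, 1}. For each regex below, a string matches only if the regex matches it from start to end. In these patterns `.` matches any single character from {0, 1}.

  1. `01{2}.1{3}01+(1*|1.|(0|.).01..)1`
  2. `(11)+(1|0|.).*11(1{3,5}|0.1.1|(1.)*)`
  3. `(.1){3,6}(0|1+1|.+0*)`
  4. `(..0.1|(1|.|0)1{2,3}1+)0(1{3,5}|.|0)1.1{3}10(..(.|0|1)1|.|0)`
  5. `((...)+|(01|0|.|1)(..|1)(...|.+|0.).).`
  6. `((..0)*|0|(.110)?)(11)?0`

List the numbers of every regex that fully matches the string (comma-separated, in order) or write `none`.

2, 3, 5

1 → no match — must start with "01"
2 → match
3 → match
4 → no match
5 → match
6 → no match — must end with "0"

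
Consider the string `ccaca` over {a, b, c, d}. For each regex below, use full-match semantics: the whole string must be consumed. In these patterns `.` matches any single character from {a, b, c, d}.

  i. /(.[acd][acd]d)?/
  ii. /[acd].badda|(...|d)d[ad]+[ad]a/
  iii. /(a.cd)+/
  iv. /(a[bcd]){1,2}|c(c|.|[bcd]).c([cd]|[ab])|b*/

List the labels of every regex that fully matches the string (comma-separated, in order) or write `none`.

iv

i → no match
ii → no match
iii → no match — must start with `a`
iv → match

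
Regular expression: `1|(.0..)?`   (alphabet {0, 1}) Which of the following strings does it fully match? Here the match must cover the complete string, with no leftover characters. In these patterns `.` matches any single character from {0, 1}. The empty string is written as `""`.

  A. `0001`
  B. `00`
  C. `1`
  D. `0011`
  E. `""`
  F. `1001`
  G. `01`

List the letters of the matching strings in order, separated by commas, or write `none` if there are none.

A → match
B → no match
C → match
D → match
E → match
F → match
G → no match

A, C, D, E, F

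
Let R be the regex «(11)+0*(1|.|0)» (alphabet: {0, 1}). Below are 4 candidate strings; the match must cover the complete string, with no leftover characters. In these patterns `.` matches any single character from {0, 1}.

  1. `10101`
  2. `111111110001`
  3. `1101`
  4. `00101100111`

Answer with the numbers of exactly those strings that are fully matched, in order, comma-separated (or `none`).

1 → no match — must start with `11`
2 → match
3 → match
4 → no match — must start with `11`

2, 3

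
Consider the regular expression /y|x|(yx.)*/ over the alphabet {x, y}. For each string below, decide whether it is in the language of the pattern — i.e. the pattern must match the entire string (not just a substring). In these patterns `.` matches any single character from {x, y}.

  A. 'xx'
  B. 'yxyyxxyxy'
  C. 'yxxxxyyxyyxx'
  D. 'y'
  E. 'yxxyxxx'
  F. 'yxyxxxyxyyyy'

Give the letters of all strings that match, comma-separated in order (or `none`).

B, D

A → no match
B → match
C → no match
D → match
E → no match
F → no match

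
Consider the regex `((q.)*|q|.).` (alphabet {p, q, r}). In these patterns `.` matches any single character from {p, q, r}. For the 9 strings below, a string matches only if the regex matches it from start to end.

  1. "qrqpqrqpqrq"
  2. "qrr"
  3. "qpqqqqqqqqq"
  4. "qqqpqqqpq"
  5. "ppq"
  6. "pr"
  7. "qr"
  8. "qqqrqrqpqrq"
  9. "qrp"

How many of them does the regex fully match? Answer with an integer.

8

1. "qrqpqrqpqrq" → match
2. "qrr" → match
3. "qpqqqqqqqqq" → match
4. "qqqpqqqpq" → match
5. "ppq" → no match
6. "pr" → match
7. "qr" → match
8. "qqqrqrqpqrq" → match
9. "qrp" → match
Total matched: 8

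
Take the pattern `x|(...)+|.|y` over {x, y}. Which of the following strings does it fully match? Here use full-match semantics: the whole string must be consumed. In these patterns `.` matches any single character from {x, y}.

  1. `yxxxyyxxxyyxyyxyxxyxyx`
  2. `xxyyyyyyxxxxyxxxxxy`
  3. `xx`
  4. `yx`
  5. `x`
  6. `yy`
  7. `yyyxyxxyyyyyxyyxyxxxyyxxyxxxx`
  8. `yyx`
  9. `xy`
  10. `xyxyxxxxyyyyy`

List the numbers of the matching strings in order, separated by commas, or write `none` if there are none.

5, 8

1 → no match
2 → no match
3 → no match
4 → no match
5 → match
6 → no match
7 → no match
8 → match
9 → no match
10 → no match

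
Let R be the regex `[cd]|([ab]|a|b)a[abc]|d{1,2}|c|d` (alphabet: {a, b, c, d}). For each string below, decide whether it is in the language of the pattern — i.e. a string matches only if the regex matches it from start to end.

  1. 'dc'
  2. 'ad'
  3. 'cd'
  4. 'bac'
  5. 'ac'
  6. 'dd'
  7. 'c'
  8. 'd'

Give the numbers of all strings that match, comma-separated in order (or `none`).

1 → no match
2 → no match
3 → no match
4 → match
5 → no match
6 → match
7 → match
8 → match

4, 6, 7, 8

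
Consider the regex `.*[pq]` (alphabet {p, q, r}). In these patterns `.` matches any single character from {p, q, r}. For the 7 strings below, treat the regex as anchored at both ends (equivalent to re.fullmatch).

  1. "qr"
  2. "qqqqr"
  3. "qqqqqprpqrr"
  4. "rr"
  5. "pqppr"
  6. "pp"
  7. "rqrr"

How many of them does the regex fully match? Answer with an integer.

1

1 → no match
2 → no match
3 → no match
4 → no match
5 → no match
6 → match
7 → no match
Total matched: 1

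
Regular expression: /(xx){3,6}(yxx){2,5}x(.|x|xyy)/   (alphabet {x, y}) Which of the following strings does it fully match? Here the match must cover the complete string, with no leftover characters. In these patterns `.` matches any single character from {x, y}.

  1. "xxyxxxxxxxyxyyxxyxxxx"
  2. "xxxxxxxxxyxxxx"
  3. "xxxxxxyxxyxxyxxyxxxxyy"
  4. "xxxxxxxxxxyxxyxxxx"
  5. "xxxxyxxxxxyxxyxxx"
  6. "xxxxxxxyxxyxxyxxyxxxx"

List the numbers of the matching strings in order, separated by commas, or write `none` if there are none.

1 → no match
2 → no match
3 → match
4 → match
5 → no match
6 → no match

3, 4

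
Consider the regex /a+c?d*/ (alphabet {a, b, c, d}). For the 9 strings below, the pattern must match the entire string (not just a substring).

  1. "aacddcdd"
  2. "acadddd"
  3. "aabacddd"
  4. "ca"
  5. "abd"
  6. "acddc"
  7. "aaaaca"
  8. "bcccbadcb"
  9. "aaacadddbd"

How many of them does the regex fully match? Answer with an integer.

0

1 → no match
2 → no match
3 → no match
4 → no match — must start with "a"
5 → no match
6 → no match
7 → no match
8 → no match — must start with "a"
9 → no match
Total matched: 0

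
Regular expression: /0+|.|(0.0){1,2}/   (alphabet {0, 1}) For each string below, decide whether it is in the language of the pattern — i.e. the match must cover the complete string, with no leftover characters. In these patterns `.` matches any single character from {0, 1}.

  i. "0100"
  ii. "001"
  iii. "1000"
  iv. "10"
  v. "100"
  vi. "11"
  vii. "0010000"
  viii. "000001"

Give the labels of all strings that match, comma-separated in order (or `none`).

i → no match
ii → no match
iii → no match
iv → no match
v → no match
vi → no match
vii → no match
viii → no match

none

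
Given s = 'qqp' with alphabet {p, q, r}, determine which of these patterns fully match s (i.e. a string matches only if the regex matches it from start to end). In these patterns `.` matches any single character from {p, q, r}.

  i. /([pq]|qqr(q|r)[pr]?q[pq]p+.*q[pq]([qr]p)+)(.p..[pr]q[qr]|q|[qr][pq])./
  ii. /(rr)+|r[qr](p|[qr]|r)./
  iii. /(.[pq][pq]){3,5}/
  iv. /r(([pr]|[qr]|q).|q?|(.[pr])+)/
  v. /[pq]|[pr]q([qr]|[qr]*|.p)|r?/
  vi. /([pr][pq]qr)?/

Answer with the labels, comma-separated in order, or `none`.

i → match
ii → no match
iii → no match
iv → no match — must start with 'r'
v → no match
vi → no match

i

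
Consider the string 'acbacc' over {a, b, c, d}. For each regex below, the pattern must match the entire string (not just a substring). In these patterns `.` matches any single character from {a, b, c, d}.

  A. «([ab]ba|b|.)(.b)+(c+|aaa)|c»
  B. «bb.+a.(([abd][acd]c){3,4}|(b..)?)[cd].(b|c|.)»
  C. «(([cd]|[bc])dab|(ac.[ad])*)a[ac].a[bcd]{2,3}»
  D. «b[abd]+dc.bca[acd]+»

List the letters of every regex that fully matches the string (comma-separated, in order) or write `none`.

C

A → no match
B → no match — must start with 'bb'
C → match
D → no match — must start with 'b'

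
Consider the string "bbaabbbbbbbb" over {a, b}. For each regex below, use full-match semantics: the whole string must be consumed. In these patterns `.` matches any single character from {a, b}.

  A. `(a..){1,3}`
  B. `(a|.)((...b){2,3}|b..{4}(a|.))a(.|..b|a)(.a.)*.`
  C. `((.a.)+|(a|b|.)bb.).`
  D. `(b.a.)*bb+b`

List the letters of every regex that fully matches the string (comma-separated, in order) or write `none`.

D

A → no match — must start with "a"
B → no match
C → no match
D → match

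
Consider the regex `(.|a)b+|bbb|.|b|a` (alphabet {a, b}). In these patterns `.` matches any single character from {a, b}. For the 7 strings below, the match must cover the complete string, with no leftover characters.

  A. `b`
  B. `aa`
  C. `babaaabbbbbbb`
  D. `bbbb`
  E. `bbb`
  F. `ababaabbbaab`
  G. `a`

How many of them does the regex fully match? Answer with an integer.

A. `b` → match
B. `aa` → no match
C → no match
D. `bbbb` → match
E. `bbb` → match
F. `ababaabbbaab` → no match
G. `a` → match
Total matched: 4

4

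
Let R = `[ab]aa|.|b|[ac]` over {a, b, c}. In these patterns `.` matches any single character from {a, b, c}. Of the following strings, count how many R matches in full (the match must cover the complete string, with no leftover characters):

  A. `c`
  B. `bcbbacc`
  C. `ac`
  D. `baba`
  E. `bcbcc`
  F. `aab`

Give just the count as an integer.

1

A → match
B → no match
C → no match
D → no match
E → no match
F → no match
Total matched: 1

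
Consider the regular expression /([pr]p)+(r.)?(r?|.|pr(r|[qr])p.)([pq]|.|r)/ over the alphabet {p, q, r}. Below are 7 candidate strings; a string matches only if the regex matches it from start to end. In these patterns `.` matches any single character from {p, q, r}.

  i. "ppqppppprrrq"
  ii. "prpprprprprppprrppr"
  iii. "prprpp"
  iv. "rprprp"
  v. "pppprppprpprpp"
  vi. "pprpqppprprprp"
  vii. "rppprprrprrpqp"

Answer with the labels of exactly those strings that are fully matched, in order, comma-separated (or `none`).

i → no match
ii → no match
iii → no match
iv → match
v → no match
vi → no match
vii → match

iv, vii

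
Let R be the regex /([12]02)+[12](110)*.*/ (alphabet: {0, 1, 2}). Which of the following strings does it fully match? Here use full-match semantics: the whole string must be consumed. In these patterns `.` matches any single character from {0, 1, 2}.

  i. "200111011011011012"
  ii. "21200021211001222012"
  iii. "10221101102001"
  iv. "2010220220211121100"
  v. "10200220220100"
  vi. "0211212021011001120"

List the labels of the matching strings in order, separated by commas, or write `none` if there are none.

i → no match
ii → no match
iii → match
iv → no match
v → no match
vi → no match

iii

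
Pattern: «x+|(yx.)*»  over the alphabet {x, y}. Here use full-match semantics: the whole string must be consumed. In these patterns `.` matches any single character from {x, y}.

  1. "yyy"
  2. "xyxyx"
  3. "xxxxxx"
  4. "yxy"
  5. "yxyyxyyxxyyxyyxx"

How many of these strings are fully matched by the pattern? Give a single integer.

2

1. "yyy" → no match
2. "xyxyx" → no match
3. "xxxxxx" → match
4. "yxy" → match
5 → no match
Total matched: 2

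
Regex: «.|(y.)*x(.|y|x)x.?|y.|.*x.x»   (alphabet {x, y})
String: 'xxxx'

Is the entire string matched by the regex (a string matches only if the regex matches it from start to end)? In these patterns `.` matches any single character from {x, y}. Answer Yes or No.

Yes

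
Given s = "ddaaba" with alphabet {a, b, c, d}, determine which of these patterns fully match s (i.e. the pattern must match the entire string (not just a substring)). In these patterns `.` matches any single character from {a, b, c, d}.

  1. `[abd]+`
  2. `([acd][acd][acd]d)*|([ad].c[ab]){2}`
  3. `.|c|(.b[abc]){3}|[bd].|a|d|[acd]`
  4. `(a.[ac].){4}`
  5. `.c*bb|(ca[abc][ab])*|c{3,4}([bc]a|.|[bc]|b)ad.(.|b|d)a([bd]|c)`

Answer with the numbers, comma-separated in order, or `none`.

1

1 → match
2 → no match
3 → no match
4 → no match — must start with "a"
5 → no match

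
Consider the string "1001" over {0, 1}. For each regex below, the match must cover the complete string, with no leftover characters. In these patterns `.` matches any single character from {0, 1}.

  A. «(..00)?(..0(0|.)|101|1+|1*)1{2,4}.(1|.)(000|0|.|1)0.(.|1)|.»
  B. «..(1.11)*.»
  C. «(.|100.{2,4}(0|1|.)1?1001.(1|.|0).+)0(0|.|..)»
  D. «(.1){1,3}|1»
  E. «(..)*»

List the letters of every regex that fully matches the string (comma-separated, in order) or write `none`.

A → no match
B → no match
C → match
D → no match
E → match

C, E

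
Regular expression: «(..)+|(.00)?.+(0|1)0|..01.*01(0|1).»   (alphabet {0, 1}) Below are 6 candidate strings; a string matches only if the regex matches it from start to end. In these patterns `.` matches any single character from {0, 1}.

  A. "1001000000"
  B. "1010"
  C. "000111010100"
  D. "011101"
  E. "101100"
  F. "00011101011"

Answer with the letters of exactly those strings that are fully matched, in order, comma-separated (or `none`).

A, B, C, D, E

A → match
B → match
C → match
D → match
E → match
F → no match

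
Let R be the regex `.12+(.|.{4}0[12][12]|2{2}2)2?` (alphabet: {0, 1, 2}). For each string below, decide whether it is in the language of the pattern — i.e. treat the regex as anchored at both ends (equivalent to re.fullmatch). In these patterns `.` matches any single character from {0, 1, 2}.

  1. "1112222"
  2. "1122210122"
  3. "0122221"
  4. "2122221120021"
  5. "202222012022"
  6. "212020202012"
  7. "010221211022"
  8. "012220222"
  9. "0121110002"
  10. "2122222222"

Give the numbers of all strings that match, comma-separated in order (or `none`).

1 → no match
2 → no match
3 → match
4 → match
5 → no match
6 → no match
7 → no match
8 → no match
9 → no match
10 → match

3, 4, 10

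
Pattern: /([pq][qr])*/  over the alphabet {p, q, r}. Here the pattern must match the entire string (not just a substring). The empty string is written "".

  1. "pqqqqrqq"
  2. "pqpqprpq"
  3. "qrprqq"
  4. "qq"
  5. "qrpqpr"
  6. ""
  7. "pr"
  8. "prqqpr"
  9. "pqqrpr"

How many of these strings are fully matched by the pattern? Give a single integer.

1. "pqqqqrqq" → match
2. "pqpqprpq" → match
3. "qrprqq" → match
4. "qq" → match
5. "qrpqpr" → match
6. "" → match
7. "pr" → match
8. "prqqpr" → match
9. "pqqrpr" → match
Total matched: 9

9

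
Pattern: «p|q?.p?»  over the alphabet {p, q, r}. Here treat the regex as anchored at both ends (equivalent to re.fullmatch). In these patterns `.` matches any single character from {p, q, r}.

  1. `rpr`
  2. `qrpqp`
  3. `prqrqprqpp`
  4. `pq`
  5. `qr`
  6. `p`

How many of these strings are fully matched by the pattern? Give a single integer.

2

1. `rpr` → no match
2. `qrpqp` → no match
3. `prqrqprqpp` → no match
4. `pq` → no match
5. `qr` → match
6. `p` → match
Total matched: 2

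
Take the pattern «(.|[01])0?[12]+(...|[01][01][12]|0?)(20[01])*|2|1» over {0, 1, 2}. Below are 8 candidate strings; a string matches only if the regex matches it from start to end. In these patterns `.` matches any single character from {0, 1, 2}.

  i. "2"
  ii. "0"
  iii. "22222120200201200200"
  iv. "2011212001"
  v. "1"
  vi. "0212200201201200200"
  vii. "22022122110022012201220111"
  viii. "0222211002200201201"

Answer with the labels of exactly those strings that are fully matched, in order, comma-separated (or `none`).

i → match
ii → no match
iii → match
iv → match
v → match
vi → match
vii → no match
viii → match

i, iii, iv, v, vi, viii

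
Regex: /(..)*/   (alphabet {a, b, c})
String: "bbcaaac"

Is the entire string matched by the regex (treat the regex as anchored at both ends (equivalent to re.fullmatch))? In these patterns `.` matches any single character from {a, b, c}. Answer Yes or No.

No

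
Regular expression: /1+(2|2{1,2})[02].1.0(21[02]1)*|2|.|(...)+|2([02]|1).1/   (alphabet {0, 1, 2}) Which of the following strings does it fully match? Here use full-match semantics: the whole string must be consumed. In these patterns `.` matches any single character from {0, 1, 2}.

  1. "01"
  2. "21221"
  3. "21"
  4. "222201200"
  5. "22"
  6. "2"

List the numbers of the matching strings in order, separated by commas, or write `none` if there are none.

4, 6

1. "01" → no match
2. "21221" → no match
3. "21" → no match
4. "222201200" → match
5. "22" → no match
6. "2" → match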